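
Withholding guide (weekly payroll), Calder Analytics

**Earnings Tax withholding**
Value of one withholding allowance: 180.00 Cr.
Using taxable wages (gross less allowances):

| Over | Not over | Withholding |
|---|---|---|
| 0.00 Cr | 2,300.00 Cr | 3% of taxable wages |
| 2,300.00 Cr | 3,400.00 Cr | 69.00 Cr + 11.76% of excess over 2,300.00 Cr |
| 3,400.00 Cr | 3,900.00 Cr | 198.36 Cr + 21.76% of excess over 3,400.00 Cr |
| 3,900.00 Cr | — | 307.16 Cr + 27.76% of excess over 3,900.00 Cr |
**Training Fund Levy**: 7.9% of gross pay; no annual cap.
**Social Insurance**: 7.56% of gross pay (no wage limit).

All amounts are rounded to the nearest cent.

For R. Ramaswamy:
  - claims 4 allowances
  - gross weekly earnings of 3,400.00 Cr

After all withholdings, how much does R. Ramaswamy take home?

Earnings Tax: taxable = 3,400.00 Cr − 4×180.00 Cr = 2,680.00 Cr
  69.00 Cr + 11.76% × (2,680.00 Cr − 2,300.00 Cr) = 69.00 Cr + 11.76% × 380.00 Cr = 113.69 Cr
Training Fund Levy: 7.9% × 3,400.00 Cr = 268.60 Cr
Social Insurance: 7.56% × 3,400.00 Cr = 257.04 Cr
Total withheld: 113.69 Cr + 268.60 Cr + 257.04 Cr = 639.33 Cr
Net pay: 3,400.00 Cr − 639.33 Cr = 2,760.67 Cr

2,760.67 Cr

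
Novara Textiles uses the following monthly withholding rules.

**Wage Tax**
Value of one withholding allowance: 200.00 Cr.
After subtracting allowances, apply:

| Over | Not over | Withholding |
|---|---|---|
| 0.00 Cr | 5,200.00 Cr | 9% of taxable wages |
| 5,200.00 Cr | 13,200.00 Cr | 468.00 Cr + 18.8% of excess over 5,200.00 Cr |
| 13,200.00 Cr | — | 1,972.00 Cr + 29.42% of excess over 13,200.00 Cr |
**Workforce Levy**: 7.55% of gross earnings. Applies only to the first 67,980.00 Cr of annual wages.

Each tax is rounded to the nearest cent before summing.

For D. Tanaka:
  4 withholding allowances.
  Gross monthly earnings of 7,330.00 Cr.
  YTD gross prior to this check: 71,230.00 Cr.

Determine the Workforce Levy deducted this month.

Workforce Levy: YTD 71,230.00 Cr ≥ cap 67,980.00 Cr → 0.00 Cr

0.00 Cr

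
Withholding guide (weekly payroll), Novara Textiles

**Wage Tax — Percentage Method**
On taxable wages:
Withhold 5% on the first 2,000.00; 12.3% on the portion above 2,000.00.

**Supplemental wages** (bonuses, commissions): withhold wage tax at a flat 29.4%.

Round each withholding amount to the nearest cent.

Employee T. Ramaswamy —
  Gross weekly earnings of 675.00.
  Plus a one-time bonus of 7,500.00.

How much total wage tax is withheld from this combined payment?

2,238.75

Wage Tax: taxable = 675.00
  5% × 675.00 = 33.75
Supplemental (29.4% flat on bonus): 29.4% × 7,500.00 = 2,205.00
Total wage tax: 33.75 + 2,205.00 = 2,238.75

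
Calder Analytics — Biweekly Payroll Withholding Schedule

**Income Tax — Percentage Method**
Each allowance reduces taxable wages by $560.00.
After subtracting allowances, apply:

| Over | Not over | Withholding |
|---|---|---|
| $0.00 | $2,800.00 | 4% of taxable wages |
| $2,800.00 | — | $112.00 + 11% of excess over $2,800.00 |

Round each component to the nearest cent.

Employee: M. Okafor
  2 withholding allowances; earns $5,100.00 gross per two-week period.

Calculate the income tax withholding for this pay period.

$241.80

Income Tax: taxable = $5,100.00 − 2×$560.00 = $3,980.00
  $112.00 + 11% × ($3,980.00 − $2,800.00) = $112.00 + 11% × $1,180.00 = $241.80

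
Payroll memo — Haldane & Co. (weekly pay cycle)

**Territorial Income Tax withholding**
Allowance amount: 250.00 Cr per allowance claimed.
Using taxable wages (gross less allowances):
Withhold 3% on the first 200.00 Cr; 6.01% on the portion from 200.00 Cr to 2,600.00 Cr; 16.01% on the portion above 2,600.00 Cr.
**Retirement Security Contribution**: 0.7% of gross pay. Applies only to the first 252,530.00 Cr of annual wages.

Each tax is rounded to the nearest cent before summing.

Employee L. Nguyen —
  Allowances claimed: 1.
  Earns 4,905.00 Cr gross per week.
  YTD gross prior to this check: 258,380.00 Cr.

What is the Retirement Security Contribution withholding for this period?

0.00 Cr

Retirement Security Contribution: YTD 258,380.00 Cr ≥ cap 252,530.00 Cr → 0.00 Cr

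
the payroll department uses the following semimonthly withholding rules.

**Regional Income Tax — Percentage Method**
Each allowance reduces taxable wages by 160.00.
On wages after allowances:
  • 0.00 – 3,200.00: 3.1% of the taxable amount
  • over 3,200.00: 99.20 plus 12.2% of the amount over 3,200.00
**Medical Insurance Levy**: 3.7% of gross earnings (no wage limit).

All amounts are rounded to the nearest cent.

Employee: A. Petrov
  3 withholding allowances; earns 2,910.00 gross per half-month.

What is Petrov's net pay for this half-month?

2,727.00

Regional Income Tax: taxable = 2,910.00 − 3×160.00 = 2,430.00
  3.1% × 2,430.00 = 75.33
Medical Insurance Levy: 3.7% × 2,910.00 = 107.67
Total withheld: 75.33 + 107.67 = 183.00
Net pay: 2,910.00 − 183.00 = 2,727.00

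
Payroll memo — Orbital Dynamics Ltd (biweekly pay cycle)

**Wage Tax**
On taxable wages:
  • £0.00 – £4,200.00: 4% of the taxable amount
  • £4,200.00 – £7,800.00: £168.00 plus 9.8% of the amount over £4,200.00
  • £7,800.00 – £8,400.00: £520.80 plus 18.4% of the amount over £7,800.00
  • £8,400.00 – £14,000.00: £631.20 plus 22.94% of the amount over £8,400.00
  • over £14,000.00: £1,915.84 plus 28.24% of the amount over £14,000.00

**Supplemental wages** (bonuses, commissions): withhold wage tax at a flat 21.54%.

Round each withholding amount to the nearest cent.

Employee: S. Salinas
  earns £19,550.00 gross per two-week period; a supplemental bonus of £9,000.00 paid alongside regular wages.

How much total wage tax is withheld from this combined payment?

£5,421.76

Wage Tax: taxable = £19,550.00
  £1,915.84 + 28.24% × (£19,550.00 − £14,000.00) = £1,915.84 + 28.24% × £5,550.00 = £3,483.16
Supplemental (21.54% flat on bonus): 21.54% × £9,000.00 = £1,938.60
Total wage tax: £3,483.16 + £1,938.60 = £5,421.76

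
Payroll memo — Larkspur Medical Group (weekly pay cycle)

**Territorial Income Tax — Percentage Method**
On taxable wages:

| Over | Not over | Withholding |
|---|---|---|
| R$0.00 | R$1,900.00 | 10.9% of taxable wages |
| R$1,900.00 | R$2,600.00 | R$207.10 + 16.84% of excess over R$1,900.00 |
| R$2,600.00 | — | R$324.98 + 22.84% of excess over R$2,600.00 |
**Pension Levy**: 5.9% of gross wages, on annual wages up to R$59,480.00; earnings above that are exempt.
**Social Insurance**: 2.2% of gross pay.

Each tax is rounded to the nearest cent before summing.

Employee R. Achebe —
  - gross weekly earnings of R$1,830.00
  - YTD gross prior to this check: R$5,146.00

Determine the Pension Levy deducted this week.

Pension Levy: 5.9% × R$1,830.00 = R$107.97

R$107.97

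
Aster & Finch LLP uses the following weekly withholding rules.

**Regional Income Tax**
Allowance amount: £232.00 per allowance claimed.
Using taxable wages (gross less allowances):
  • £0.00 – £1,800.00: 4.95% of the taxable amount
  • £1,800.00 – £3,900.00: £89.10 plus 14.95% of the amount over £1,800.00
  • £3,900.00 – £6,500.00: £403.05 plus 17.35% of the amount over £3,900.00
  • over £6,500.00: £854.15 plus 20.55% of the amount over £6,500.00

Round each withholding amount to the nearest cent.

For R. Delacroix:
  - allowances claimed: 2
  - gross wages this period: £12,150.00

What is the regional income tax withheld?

Regional Income Tax: taxable = £12,150.00 − 2×£232.00 = £11,686.00
  £854.15 + 20.55% × (£11,686.00 − £6,500.00) = £854.15 + 20.55% × £5,186.00 = £1,919.87

£1,919.87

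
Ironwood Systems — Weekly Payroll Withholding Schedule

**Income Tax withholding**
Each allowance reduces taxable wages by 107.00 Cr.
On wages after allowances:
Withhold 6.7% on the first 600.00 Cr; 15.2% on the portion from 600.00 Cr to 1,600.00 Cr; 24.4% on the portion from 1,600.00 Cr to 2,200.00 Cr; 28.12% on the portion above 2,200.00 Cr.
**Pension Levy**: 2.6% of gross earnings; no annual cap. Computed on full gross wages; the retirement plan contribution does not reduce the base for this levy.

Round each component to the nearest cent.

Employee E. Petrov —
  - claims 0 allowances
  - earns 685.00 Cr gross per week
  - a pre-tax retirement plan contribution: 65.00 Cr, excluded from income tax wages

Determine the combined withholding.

Income Tax: taxable = 685.00 Cr − 65.00 Cr = 620.00 Cr
  40.20 Cr + 15.2% × (620.00 Cr − 600.00 Cr) = 40.20 Cr + 15.2% × 20.00 Cr = 43.24 Cr
Pension Levy: 2.6% × 685.00 Cr = 17.81 Cr
Total: 43.24 Cr + 17.81 Cr = 61.05 Cr

61.05 Cr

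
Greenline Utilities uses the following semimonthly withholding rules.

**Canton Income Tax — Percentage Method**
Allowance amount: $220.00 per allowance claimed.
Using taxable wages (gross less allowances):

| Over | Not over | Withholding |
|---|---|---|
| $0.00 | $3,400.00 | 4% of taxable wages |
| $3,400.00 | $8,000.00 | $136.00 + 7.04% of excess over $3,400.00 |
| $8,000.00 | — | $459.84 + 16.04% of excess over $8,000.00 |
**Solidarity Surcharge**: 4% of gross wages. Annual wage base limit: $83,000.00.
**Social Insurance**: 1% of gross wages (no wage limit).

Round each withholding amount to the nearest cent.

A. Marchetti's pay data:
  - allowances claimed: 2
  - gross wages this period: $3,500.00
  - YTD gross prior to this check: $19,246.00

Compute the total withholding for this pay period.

$297.40

Canton Income Tax: taxable = $3,500.00 − 2×$220.00 = $3,060.00
  4% × $3,060.00 = $122.40
Solidarity Surcharge: 4% × $3,500.00 = $140.00
Social Insurance: 1% × $3,500.00 = $35.00
Total: $122.40 + $140.00 + $35.00 = $297.40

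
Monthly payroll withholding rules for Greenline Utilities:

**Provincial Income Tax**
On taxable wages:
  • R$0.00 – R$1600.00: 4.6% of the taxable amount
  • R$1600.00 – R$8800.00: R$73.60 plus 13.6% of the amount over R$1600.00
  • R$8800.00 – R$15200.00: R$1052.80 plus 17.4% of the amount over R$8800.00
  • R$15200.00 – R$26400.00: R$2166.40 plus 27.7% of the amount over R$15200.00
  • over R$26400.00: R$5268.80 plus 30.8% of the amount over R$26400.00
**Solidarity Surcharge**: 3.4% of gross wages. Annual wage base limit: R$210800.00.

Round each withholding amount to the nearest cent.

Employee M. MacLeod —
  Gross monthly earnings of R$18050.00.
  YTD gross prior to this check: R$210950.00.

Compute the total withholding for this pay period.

R$2955.85

Provincial Income Tax: taxable = R$18050.00
  R$2166.40 + 27.7% × (R$18050.00 − R$15200.00) = R$2166.40 + 27.7% × R$2850.00 = R$2955.85
Solidarity Surcharge: YTD R$210950.00 ≥ cap R$210800.00 → R$0.00
Total: R$2955.85 + R$0.00 = R$2955.85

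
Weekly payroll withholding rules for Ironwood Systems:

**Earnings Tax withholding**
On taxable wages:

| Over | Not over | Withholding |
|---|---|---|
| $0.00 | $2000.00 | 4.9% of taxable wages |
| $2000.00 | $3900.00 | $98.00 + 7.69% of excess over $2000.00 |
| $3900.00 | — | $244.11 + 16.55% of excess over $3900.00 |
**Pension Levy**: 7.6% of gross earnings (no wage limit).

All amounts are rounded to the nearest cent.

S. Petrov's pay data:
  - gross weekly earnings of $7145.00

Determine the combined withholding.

$1324.18

Earnings Tax: taxable = $7145.00
  $244.11 + 16.55% × ($7145.00 − $3900.00) = $244.11 + 16.55% × $3245.00 = $781.16
Pension Levy: 7.6% × $7145.00 = $543.02
Total: $781.16 + $543.02 = $1324.18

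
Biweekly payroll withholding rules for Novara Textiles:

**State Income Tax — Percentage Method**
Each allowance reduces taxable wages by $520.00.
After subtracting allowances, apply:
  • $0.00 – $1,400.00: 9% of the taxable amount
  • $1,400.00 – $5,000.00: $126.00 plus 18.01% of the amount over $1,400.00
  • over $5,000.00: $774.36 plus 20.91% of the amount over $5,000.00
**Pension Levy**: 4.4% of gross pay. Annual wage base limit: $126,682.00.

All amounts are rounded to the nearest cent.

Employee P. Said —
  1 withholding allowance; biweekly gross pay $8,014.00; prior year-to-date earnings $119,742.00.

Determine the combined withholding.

State Income Tax: taxable = $8,014.00 − 1×$520.00 = $7,494.00
  $774.36 + 20.91% × ($7,494.00 − $5,000.00) = $774.36 + 20.91% × $2,494.00 = $1,295.86
Pension Levy: cap $126,682.00 − YTD $119,742.00 = $6,940.00 subject; 4.4% × $6,940.00 = $305.36
Total: $1,295.86 + $305.36 = $1,601.22

$1,601.22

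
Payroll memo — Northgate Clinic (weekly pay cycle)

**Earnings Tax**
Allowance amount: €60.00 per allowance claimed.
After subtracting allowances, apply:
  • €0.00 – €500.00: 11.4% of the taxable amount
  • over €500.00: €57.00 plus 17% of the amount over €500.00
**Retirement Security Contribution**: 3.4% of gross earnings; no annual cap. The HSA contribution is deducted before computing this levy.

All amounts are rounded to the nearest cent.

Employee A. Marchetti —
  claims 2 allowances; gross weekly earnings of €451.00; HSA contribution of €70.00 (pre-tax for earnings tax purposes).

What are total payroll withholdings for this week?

Earnings Tax: taxable = €451.00 − €70.00 − 2×€60.00 = €261.00
  11.4% × €261.00 = €29.75
Retirement Security Contribution: 3.4% × €381.00 = €12.95
Total: €29.75 + €12.95 = €42.70

€42.70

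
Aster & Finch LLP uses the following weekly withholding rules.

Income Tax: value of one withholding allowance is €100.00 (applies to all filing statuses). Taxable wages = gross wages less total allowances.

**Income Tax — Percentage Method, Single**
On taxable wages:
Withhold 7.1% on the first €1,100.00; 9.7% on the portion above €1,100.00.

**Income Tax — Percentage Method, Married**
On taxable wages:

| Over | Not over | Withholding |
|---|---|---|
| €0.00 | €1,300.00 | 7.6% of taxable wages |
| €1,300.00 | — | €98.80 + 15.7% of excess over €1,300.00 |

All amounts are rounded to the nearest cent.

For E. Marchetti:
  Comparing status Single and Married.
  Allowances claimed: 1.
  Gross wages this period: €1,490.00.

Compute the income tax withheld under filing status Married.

Income Tax (Married): taxable = €1,490.00 − 1×€100.00 = €1,390.00
  €98.80 + 15.7% × (€1,390.00 − €1,300.00) = €98.80 + 15.7% × €90.00 = €112.93

€112.93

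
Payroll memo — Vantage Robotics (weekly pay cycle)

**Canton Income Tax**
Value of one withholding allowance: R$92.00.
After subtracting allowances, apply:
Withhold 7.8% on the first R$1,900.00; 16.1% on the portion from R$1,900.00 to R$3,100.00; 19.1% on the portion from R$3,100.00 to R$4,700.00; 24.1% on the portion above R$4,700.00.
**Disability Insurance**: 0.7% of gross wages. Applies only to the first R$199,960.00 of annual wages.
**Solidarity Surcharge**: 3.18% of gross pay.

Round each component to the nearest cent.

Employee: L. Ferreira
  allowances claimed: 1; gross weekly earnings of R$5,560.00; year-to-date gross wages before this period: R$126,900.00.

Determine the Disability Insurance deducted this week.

R$38.92

Disability Insurance: 0.7% × R$5,560.00 = R$38.92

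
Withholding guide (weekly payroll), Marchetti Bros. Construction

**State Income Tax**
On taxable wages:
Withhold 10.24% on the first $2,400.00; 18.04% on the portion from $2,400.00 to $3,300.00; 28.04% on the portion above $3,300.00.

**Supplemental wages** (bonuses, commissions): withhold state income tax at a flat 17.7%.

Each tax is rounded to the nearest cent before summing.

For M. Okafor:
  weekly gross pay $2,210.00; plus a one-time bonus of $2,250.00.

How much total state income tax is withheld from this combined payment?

$624.55

State Income Tax: taxable = $2,210.00
  10.24% × $2,210.00 = $226.30
Supplemental (17.7% flat on bonus): 17.7% × $2,250.00 = $398.25
Total state income tax: $226.30 + $398.25 = $624.55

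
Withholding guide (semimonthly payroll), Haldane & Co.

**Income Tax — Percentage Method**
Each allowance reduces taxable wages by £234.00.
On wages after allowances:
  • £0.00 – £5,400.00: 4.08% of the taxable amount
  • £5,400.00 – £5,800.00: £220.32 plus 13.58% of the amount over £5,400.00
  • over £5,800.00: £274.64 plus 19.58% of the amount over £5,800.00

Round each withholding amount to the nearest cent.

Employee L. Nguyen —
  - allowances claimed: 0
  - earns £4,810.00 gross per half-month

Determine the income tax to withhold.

£196.25

Income Tax: taxable = £4,810.00
  4.08% × £4,810.00 = £196.25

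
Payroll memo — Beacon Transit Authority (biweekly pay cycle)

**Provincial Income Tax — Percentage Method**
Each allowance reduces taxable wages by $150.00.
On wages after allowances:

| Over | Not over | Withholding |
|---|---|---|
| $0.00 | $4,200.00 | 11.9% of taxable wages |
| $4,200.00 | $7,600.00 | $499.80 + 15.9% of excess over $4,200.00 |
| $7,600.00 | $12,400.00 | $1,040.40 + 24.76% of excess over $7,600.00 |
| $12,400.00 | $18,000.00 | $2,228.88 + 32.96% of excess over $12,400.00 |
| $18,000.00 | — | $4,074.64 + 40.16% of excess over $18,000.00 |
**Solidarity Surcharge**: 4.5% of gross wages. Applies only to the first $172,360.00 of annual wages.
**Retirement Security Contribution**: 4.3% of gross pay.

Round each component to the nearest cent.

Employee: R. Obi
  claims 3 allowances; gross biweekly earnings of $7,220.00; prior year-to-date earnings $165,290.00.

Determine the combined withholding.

Provincial Income Tax: taxable = $7,220.00 − 3×$150.00 = $6,770.00
  $499.80 + 15.9% × ($6,770.00 − $4,200.00) = $499.80 + 15.9% × $2,570.00 = $908.43
Solidarity Surcharge: cap $172,360.00 − YTD $165,290.00 = $7,070.00 subject; 4.5% × $7,070.00 = $318.15
Retirement Security Contribution: 4.3% × $7,220.00 = $310.46
Total: $908.43 + $318.15 + $310.46 = $1,537.04

$1,537.04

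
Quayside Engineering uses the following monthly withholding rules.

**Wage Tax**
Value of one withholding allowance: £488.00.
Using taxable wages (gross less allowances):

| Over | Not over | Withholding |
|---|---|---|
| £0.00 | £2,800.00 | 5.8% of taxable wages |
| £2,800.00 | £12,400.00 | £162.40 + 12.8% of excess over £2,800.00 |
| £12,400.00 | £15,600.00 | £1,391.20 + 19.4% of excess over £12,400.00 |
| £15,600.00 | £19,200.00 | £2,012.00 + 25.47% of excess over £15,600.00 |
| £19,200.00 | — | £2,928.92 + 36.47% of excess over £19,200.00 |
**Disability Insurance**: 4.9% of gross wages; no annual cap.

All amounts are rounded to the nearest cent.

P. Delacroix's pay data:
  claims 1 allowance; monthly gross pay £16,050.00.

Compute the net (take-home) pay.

£13,258.92

Wage Tax: taxable = £16,050.00 − 1×£488.00 = £15,562.00
  £1,391.20 + 19.4% × (£15,562.00 − £12,400.00) = £1,391.20 + 19.4% × £3,162.00 = £2,004.63
Disability Insurance: 4.9% × £16,050.00 = £786.45
Total withheld: £2,004.63 + £786.45 = £2,791.08
Net pay: £16,050.00 − £2,791.08 = £13,258.92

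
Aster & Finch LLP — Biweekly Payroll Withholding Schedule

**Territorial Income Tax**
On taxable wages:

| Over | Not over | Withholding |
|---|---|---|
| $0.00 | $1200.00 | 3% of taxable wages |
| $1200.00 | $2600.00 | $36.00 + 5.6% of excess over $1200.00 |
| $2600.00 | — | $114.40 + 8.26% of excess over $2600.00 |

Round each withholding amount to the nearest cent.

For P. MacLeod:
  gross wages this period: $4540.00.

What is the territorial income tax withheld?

Territorial Income Tax: taxable = $4540.00
  $114.40 + 8.26% × ($4540.00 − $2600.00) = $114.40 + 8.26% × $1940.00 = $274.64

$274.64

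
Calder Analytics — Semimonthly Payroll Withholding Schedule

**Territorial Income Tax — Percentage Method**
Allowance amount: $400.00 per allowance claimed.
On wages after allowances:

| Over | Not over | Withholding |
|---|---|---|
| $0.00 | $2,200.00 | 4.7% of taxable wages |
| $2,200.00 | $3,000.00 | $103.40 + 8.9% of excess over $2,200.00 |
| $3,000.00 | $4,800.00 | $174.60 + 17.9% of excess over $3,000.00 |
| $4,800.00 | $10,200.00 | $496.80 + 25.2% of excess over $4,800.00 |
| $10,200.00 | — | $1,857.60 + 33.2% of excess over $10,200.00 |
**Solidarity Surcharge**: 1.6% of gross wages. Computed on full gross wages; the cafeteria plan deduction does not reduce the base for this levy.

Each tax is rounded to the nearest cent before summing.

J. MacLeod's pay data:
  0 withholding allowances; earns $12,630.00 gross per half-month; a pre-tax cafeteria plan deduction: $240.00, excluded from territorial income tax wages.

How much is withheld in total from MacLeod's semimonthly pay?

Territorial Income Tax: taxable = $12,630.00 − $240.00 = $12,390.00
  $1,857.60 + 33.2% × ($12,390.00 − $10,200.00) = $1,857.60 + 33.2% × $2,190.00 = $2,584.68
Solidarity Surcharge: 1.6% × $12,630.00 = $202.08
Total: $2,584.68 + $202.08 = $2,786.76

$2,786.76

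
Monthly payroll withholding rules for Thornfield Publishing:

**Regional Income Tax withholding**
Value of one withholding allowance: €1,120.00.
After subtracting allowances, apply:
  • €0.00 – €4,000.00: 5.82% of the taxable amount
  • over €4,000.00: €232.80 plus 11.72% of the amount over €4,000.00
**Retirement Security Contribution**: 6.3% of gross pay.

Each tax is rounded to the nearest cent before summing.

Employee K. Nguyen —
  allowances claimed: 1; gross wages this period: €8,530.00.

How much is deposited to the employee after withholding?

Regional Income Tax: taxable = €8,530.00 − 1×€1,120.00 = €7,410.00
  €232.80 + 11.72% × (€7,410.00 − €4,000.00) = €232.80 + 11.72% × €3,410.00 = €632.45
Retirement Security Contribution: 6.3% × €8,530.00 = €537.39
Total withheld: €632.45 + €537.39 = €1,169.84
Net pay: €8,530.00 − €1,169.84 = €7,360.16

€7,360.16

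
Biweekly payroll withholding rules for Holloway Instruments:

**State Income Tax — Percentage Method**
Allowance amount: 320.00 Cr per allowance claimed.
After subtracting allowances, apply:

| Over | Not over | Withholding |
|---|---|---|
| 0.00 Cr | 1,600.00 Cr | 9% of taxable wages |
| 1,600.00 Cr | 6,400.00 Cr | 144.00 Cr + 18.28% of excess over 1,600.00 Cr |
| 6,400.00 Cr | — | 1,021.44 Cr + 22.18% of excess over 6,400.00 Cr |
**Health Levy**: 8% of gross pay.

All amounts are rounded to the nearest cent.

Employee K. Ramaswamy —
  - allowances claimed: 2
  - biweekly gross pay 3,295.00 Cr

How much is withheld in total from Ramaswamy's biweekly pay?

600.45 Cr

State Income Tax: taxable = 3,295.00 Cr − 2×320.00 Cr = 2,655.00 Cr
  144.00 Cr + 18.28% × (2,655.00 Cr − 1,600.00 Cr) = 144.00 Cr + 18.28% × 1,055.00 Cr = 336.85 Cr
Health Levy: 8% × 3,295.00 Cr = 263.60 Cr
Total: 336.85 Cr + 263.60 Cr = 600.45 Cr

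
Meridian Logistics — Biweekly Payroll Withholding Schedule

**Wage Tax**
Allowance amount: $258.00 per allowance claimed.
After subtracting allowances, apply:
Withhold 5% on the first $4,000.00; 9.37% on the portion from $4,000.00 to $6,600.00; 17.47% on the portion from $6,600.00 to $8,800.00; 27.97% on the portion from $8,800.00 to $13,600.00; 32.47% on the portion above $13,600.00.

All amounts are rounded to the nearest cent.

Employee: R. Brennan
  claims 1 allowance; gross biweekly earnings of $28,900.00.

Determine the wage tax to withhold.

Wage Tax: taxable = $28,900.00 − 1×$258.00 = $28,642.00
  $2,170.52 + 32.47% × ($28,642.00 − $13,600.00) = $2,170.52 + 32.47% × $15,042.00 = $7,054.66

$7,054.66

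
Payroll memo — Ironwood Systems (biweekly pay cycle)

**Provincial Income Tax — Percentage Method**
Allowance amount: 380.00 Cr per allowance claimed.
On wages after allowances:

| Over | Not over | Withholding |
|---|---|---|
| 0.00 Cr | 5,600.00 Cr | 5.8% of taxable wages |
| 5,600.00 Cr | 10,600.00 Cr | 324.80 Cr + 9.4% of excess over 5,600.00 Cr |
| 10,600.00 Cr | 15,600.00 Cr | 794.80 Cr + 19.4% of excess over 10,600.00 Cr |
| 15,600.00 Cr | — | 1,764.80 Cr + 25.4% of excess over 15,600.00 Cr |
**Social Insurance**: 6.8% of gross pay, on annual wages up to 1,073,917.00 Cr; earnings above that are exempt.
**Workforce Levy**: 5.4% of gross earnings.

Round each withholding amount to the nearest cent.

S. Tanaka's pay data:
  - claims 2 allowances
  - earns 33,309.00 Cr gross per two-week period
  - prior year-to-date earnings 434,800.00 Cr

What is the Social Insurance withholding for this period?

Social Insurance: 6.8% × 33,309.00 Cr = 2,265.01 Cr

2,265.01 Cr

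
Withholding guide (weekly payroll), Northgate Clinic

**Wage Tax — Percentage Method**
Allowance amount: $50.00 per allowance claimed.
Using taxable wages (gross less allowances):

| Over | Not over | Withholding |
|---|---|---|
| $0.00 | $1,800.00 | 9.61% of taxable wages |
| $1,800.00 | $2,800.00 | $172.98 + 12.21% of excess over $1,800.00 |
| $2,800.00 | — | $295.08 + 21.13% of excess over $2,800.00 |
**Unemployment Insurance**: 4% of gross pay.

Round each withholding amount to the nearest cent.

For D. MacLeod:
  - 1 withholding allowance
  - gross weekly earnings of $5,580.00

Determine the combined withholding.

$1,095.13

Wage Tax: taxable = $5,580.00 − 1×$50.00 = $5,530.00
  $295.08 + 21.13% × ($5,530.00 − $2,800.00) = $295.08 + 21.13% × $2,730.00 = $871.93
Unemployment Insurance: 4% × $5,580.00 = $223.20
Total: $871.93 + $223.20 = $1,095.13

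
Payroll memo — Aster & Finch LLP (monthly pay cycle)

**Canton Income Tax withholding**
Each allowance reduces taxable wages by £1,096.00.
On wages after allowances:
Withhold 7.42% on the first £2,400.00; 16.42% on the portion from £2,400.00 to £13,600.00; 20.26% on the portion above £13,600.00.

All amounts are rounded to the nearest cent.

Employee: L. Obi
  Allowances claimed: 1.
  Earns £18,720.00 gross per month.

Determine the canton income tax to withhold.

£2,832.38

Canton Income Tax: taxable = £18,720.00 − 1×£1,096.00 = £17,624.00
  £2,017.12 + 20.26% × (£17,624.00 − £13,600.00) = £2,017.12 + 20.26% × £4,024.00 = £2,832.38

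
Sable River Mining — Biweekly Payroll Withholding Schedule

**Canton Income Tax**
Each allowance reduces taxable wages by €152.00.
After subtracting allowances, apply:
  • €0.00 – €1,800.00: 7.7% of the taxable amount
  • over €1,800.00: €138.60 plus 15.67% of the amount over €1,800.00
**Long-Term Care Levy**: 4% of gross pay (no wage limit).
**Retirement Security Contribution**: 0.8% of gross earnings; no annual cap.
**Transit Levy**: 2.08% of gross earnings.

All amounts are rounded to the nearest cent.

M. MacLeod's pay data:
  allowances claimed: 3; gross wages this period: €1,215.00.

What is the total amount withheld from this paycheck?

€142.03

Canton Income Tax: taxable = €1,215.00 − 3×€152.00 = €759.00
  7.7% × €759.00 = €58.44
Long-Term Care Levy: 4% × €1,215.00 = €48.60
Retirement Security Contribution: 0.8% × €1,215.00 = €9.72
Transit Levy: 2.08% × €1,215.00 = €25.27
Total: €58.44 + €48.60 + €9.72 + €25.27 = €142.03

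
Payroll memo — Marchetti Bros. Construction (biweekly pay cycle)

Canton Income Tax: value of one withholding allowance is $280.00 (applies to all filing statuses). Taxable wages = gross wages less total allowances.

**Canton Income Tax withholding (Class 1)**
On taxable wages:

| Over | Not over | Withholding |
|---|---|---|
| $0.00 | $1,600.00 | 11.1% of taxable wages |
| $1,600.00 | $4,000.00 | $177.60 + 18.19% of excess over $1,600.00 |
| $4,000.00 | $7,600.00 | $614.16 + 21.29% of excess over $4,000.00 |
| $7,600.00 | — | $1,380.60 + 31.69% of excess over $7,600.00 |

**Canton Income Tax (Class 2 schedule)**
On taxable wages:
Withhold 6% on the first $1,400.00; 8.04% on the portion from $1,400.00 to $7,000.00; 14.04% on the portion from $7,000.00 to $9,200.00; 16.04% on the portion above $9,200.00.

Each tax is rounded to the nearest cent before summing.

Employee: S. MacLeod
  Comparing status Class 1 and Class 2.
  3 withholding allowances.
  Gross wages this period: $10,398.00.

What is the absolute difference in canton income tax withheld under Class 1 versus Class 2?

Canton Income Tax (Class 1): taxable = $10,398.00 − 3×$280.00 = $9,558.00
  $1,380.60 + 31.69% × ($9,558.00 − $7,600.00) = $1,380.60 + 31.69% × $1,958.00 = $2,001.09
Canton Income Tax (Class 2): taxable = $10,398.00 − 3×$280.00 = $9,558.00
  $843.12 + 16.04% × ($9,558.00 − $9,200.00) = $843.12 + 16.04% × $358.00 = $900.54
Difference: |$2,001.09 − $900.54| = $1,100.55 (higher under Class 1)

$1,100.55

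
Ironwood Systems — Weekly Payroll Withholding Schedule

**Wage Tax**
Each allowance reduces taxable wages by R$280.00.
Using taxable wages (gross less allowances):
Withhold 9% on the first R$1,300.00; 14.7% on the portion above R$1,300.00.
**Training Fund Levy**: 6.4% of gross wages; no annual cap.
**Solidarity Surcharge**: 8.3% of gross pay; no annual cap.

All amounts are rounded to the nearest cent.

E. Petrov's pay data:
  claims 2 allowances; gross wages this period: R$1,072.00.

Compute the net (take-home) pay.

R$868.33

Wage Tax: taxable = R$1,072.00 − 2×R$280.00 = R$512.00
  9% × R$512.00 = R$46.08
Training Fund Levy: 6.4% × R$1,072.00 = R$68.61
Solidarity Surcharge: 8.3% × R$1,072.00 = R$88.98
Total withheld: R$46.08 + R$68.61 + R$88.98 = R$203.67
Net pay: R$1,072.00 − R$203.67 = R$868.33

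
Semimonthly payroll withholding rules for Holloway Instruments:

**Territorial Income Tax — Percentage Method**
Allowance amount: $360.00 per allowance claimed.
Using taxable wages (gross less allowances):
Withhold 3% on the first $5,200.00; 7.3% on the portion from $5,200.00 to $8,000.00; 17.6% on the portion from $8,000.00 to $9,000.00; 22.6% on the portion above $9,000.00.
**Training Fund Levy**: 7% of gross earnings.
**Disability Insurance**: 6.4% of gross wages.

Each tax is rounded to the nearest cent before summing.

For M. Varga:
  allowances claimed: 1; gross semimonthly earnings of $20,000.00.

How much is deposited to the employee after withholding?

Territorial Income Tax: taxable = $20,000.00 − 1×$360.00 = $19,640.00
  $536.40 + 22.6% × ($19,640.00 − $9,000.00) = $536.40 + 22.6% × $10,640.00 = $2,941.04
Training Fund Levy: 7% × $20,000.00 = $1,400.00
Disability Insurance: 6.4% × $20,000.00 = $1,280.00
Total withheld: $2,941.04 + $1,400.00 + $1,280.00 = $5,621.04
Net pay: $20,000.00 − $5,621.04 = $14,378.96

$14,378.96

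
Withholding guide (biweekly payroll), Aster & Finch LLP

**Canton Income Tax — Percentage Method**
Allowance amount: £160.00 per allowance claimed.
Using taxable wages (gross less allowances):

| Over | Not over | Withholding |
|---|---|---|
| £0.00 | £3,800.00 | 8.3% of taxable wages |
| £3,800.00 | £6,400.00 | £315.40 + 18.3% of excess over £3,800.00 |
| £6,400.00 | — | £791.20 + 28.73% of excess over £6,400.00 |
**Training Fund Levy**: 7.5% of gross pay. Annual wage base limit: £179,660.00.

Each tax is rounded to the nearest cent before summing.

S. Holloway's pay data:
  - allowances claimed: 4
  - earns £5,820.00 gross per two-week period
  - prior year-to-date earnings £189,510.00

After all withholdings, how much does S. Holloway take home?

£5,252.06

Canton Income Tax: taxable = £5,820.00 − 4×£160.00 = £5,180.00
  £315.40 + 18.3% × (£5,180.00 − £3,800.00) = £315.40 + 18.3% × £1,380.00 = £567.94
Training Fund Levy: YTD £189,510.00 ≥ cap £179,660.00 → £0.00
Total withheld: £567.94 + £0.00 = £567.94
Net pay: £5,820.00 − £567.94 = £5,252.06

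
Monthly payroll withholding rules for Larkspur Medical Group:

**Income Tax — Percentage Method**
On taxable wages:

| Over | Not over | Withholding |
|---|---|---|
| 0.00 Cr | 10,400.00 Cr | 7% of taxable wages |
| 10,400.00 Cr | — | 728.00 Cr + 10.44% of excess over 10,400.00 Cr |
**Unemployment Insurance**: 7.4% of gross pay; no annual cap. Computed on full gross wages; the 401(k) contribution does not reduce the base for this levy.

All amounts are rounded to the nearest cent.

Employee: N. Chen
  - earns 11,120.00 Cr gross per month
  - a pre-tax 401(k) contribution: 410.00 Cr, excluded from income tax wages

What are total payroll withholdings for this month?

1,583.24 Cr

Income Tax: taxable = 11,120.00 Cr − 410.00 Cr = 10,710.00 Cr
  728.00 Cr + 10.44% × (10,710.00 Cr − 10,400.00 Cr) = 728.00 Cr + 10.44% × 310.00 Cr = 760.36 Cr
Unemployment Insurance: 7.4% × 11,120.00 Cr = 822.88 Cr
Total: 760.36 Cr + 822.88 Cr = 1,583.24 Cr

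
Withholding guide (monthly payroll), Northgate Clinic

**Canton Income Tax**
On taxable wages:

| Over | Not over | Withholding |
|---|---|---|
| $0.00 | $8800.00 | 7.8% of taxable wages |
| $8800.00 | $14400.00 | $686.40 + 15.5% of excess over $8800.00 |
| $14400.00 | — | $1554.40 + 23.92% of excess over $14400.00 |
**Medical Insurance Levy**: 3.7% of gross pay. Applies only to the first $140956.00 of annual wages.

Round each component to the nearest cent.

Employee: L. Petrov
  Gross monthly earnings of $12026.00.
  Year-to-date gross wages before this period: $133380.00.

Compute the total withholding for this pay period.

Canton Income Tax: taxable = $12026.00
  $686.40 + 15.5% × ($12026.00 − $8800.00) = $686.40 + 15.5% × $3226.00 = $1186.43
Medical Insurance Levy: cap $140956.00 − YTD $133380.00 = $7576.00 subject; 3.7% × $7576.00 = $280.31
Total: $1186.43 + $280.31 = $1466.74

$1466.74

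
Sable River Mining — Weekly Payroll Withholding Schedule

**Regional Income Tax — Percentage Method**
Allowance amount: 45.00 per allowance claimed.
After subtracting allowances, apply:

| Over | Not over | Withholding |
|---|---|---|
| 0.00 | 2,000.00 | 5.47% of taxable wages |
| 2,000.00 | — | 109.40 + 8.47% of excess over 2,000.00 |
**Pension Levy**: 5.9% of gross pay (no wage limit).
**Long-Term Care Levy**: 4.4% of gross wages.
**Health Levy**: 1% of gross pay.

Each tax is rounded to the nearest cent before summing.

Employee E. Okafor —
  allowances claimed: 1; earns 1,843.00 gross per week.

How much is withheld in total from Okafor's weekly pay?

Regional Income Tax: taxable = 1,843.00 − 1×45.00 = 1,798.00
  5.47% × 1,798.00 = 98.35
Pension Levy: 5.9% × 1,843.00 = 108.74
Long-Term Care Levy: 4.4% × 1,843.00 = 81.09
Health Levy: 1% × 1,843.00 = 18.43
Total: 98.35 + 108.74 + 81.09 + 18.43 = 306.61

306.61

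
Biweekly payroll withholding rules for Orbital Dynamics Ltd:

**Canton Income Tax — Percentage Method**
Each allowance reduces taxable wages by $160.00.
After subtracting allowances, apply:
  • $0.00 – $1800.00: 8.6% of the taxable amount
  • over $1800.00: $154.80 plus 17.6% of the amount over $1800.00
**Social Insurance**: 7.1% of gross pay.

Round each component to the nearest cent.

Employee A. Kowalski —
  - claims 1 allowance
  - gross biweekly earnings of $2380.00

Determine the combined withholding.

Canton Income Tax: taxable = $2380.00 − 1×$160.00 = $2220.00
  $154.80 + 17.6% × ($2220.00 − $1800.00) = $154.80 + 17.6% × $420.00 = $228.72
Social Insurance: 7.1% × $2380.00 = $168.98
Total: $228.72 + $168.98 = $397.70

$397.70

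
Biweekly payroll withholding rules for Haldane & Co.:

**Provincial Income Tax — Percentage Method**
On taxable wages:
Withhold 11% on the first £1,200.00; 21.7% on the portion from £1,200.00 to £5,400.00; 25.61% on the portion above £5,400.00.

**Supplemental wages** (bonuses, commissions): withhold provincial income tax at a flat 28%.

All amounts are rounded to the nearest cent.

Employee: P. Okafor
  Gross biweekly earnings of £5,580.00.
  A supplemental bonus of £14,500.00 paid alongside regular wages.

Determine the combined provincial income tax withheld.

£5,149.50

Provincial Income Tax: taxable = £5,580.00
  £1,043.40 + 25.61% × (£5,580.00 − £5,400.00) = £1,043.40 + 25.61% × £180.00 = £1,089.50
Supplemental (28% flat on bonus): 28% × £14,500.00 = £4,060.00
Total provincial income tax: £1,089.50 + £4,060.00 = £5,149.50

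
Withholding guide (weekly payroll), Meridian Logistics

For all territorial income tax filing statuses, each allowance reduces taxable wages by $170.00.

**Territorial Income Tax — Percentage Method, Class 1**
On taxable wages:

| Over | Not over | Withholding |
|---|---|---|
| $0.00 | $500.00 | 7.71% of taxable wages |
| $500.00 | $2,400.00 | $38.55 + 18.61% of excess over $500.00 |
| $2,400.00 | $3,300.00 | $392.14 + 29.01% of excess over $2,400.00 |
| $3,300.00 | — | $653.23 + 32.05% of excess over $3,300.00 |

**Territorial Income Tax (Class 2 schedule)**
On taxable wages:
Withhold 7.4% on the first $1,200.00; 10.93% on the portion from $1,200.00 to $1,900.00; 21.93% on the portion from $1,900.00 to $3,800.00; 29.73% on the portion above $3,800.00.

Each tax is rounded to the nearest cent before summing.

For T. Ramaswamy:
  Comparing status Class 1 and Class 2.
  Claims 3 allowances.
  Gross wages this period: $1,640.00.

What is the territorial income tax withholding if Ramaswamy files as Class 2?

Territorial Income Tax (Class 2): taxable = $1,640.00 − 3×$170.00 = $1,130.00
  7.4% × $1,130.00 = $83.62

$83.62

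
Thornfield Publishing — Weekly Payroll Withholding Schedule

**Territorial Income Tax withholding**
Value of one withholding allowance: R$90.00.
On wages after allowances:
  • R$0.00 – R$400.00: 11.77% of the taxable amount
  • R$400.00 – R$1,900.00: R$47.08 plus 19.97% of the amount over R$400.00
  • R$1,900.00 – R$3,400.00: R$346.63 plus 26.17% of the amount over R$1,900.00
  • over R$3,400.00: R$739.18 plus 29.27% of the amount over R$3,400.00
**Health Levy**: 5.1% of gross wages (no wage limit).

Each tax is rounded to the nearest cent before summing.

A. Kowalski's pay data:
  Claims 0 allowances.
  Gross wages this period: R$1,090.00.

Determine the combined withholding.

Territorial Income Tax: taxable = R$1,090.00
  R$47.08 + 19.97% × (R$1,090.00 − R$400.00) = R$47.08 + 19.97% × R$690.00 = R$184.87
Health Levy: 5.1% × R$1,090.00 = R$55.59
Total: R$184.87 + R$55.59 = R$240.46

R$240.46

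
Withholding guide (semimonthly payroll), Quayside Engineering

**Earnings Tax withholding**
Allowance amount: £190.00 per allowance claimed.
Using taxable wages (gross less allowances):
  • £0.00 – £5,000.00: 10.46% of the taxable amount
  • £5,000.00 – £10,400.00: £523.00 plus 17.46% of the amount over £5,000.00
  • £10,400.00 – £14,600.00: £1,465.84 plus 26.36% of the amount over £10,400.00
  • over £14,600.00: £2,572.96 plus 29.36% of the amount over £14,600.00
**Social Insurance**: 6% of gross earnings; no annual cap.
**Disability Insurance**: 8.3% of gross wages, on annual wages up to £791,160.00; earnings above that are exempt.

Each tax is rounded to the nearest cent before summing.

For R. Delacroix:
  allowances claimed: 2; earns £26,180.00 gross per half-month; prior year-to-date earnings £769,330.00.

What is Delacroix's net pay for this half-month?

£16,936.03

Earnings Tax: taxable = £26,180.00 − 2×£190.00 = £25,800.00
  £2,572.96 + 29.36% × (£25,800.00 − £14,600.00) = £2,572.96 + 29.36% × £11,200.00 = £5,861.28
Social Insurance: 6% × £26,180.00 = £1,570.80
Disability Insurance: cap £791,160.00 − YTD £769,330.00 = £21,830.00 subject; 8.3% × £21,830.00 = £1,811.89
Total withheld: £5,861.28 + £1,570.80 + £1,811.89 = £9,243.97
Net pay: £26,180.00 − £9,243.97 = £16,936.03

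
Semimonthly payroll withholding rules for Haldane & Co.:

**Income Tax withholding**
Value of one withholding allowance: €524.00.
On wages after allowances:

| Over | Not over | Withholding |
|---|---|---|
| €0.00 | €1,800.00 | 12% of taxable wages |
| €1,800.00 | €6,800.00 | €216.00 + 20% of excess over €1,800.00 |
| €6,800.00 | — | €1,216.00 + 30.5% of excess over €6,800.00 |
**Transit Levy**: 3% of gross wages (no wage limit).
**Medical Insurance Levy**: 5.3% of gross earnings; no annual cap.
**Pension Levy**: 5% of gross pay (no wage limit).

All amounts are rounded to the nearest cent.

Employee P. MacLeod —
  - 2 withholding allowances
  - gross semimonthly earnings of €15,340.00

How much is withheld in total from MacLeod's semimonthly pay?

€5,541.28

Income Tax: taxable = €15,340.00 − 2×€524.00 = €14,292.00
  €1,216.00 + 30.5% × (€14,292.00 − €6,800.00) = €1,216.00 + 30.5% × €7,492.00 = €3,501.06
Transit Levy: 3% × €15,340.00 = €460.20
Medical Insurance Levy: 5.3% × €15,340.00 = €813.02
Pension Levy: 5% × €15,340.00 = €767.00
Total: €3,501.06 + €460.20 + €813.02 + €767.00 = €5,541.28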